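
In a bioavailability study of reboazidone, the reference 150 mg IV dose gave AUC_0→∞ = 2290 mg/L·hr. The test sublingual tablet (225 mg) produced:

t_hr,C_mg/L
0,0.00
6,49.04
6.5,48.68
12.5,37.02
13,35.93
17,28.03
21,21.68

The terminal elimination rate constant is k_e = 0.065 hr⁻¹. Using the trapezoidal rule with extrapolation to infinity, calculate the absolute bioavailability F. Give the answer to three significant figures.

F = 0.293

Trapezoidal AUC_0→21 (sublingual tablet):
  [0→6]: (0.00+49.04)/2 × 6 = 147.12
  [6→6.5]: (49.04+48.68)/2 × 0.5 = 24.43
  [6.5→12.5]: (48.68+37.02)/2 × 6 = 257.1
  [12.5→13]: (37.02+35.93)/2 × 0.5 = 18.2375
  [13→17]: (35.93+28.03)/2 × 4 = 127.92
  [17→21]: (28.03+21.68)/2 × 4 = 99.42
  Sum = 674.2275 mg/L·hr
Tail: C_last/k_e = 21.68/0.065 = 333.538
AUC_0→∞ (sublingual tablet) = 674.2275 + 333.538 = 1007.7655 mg/L·hr
F = (AUC_ev/D_ev)/(AUC_iv/D_iv) = (1007.7655/225)/(2290/150) = 4.47896/15.2667 = 0.2934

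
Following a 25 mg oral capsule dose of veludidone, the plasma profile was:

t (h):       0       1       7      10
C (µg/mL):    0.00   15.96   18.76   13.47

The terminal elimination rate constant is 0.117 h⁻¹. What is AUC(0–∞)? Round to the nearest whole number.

Trapezoidal AUC_0→10:
  [0→1]: (0.00+15.96)/2 × 1 = 7.98
  [1→7]: (15.96+18.76)/2 × 6 = 104.16
  [7→10]: (18.76+13.47)/2 × 3 = 48.345
  Sum = 160.485 µg/mL·h
Extrapolated tail: C_last / k_e = 13.47 / 0.117 = 115.128
AUC_0→∞ = 160.485 + 115.128 = 275.613 µg/mL·h

AUC = 276 µg/mL·h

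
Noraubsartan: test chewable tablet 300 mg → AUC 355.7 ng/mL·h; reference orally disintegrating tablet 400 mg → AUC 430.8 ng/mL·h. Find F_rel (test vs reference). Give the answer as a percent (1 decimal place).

F_rel = 110.1%

F_rel = (AUC_test/D_test) / (AUC_ref/D_ref)
      = (355.7/300) / (430.8/400)
      = 1.18567 / 1.077 = 1.1009 = 110.09%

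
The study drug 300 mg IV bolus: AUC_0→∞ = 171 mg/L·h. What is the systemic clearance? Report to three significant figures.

CL = Dose_iv / AUC_0→∞
   = 300 / 171 = 1.75439 L/h

CL = 1.75 L/h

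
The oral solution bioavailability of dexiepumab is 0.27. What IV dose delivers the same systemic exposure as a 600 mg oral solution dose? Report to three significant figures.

Systemic exposure from an extravascular dose = F × D_ev, so the equivalent IV dose is F × D_ev.
D_iv = F × D_ev = 0.27 × 600 = 162 mg

D_iv = 162 mg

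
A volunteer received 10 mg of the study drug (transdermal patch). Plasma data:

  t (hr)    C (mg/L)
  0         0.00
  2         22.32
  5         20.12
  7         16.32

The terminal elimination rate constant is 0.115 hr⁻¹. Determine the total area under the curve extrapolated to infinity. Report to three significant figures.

Trapezoidal AUC_0→7:
  [0→2]: (0.00+22.32)/2 × 2 = 22.32
  [2→5]: (22.32+20.12)/2 × 3 = 63.66
  [5→7]: (20.12+16.32)/2 × 2 = 36.44
  Sum = 122.42 mg/L·hr
Extrapolated tail: C_last / k_e = 16.32 / 0.115 = 141.913
AUC_0→∞ = 122.42 + 141.913 = 264.333 mg/L·hr

AUC = 264 mg/L·hr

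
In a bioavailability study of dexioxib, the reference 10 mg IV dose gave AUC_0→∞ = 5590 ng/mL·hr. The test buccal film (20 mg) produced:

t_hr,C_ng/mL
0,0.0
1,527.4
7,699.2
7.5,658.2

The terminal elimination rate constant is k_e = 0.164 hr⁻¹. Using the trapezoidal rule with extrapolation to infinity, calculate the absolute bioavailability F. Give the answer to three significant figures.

F = 0.742

Trapezoidal AUC_0→7.5 (buccal film):
  [0→1]: (0.0+527.4)/2 × 1 = 263.7
  [1→7]: (527.4+699.2)/2 × 6 = 3679.8
  [7→7.5]: (699.2+658.2)/2 × 0.5 = 339.35
  Sum = 4282.85 ng/mL·hr
Tail: C_last/k_e = 658.2/0.164 = 4013.415
AUC_0→∞ (buccal film) = 4282.85 + 4013.415 = 8296.265 ng/mL·hr
F = (AUC_ev/D_ev)/(AUC_iv/D_iv) = (8296.265/20)/(5590/10) = 414.81325/559 = 0.7421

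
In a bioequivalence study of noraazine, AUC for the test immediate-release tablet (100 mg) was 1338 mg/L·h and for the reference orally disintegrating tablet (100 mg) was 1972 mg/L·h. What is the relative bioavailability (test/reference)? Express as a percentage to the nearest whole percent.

F_rel = 68%

F_rel = (AUC_test/D_test) / (AUC_ref/D_ref)
      = (1338/100) / (1972/100)
      = 13.38 / 19.72 = 0.6785 = 67.85%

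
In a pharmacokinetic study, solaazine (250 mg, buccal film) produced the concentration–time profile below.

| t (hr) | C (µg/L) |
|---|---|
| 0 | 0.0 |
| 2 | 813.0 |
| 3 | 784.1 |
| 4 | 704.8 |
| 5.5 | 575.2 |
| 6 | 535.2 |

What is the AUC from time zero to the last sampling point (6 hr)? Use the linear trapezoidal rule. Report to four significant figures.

AUC = 3594 µg/L·hr

Trapezoidal AUC_0→6:
  [0→2]: (0.0+813.0)/2 × 2 = 813.0
  [2→3]: (813.0+784.1)/2 × 1 = 798.55
  [3→4]: (784.1+704.8)/2 × 1 = 744.45
  [4→5.5]: (704.8+575.2)/2 × 1.5 = 960.0
  [5.5→6]: (575.2+535.2)/2 × 0.5 = 277.6
  Sum = 3593.6 µg/L·hr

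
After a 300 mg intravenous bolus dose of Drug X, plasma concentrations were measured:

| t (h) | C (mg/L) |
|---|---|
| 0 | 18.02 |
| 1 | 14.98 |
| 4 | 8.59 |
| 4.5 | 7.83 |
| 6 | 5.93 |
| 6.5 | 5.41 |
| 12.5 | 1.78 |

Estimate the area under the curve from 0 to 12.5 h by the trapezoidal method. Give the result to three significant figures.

Trapezoidal AUC_0→12.5:
  [0→1]: (18.02+14.98)/2 × 1 = 16.5
  [1→4]: (14.98+8.59)/2 × 3 = 35.355
  [4→4.5]: (8.59+7.83)/2 × 0.5 = 4.105
  [4.5→6]: (7.83+5.93)/2 × 1.5 = 10.32
  [6→6.5]: (5.93+5.41)/2 × 0.5 = 2.835
  [6.5→12.5]: (5.41+1.78)/2 × 6 = 21.57
  Sum = 90.685 mg/L·h

AUC = 90.7 mg/L·h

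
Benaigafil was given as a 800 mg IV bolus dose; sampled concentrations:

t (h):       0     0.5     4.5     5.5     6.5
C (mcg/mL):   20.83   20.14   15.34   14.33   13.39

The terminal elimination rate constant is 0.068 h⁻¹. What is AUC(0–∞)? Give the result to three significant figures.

Trapezoidal AUC_0→6.5:
  [0→0.5]: (20.83+20.14)/2 × 0.5 = 10.2425
  [0.5→4.5]: (20.14+15.34)/2 × 4 = 70.96
  [4.5→5.5]: (15.34+14.33)/2 × 1 = 14.835
  [5.5→6.5]: (14.33+13.39)/2 × 1 = 13.86
  Sum = 109.8975 mcg/mL·h
Extrapolated tail: C_last / k_e = 13.39 / 0.068 = 196.912
AUC_0→∞ = 109.8975 + 196.912 = 306.8095 mcg/mL·h

AUC = 307 mcg/mL·h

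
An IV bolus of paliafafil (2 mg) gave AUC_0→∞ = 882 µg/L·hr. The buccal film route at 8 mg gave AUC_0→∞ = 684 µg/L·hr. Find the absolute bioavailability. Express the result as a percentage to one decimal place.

F = 19.4%

F = (AUC_ev / D_ev) / (AUC_iv / D_iv)
  = (684/8) / (882/2)
  = 85.5 / 441 = 0.1939
  = 19.39%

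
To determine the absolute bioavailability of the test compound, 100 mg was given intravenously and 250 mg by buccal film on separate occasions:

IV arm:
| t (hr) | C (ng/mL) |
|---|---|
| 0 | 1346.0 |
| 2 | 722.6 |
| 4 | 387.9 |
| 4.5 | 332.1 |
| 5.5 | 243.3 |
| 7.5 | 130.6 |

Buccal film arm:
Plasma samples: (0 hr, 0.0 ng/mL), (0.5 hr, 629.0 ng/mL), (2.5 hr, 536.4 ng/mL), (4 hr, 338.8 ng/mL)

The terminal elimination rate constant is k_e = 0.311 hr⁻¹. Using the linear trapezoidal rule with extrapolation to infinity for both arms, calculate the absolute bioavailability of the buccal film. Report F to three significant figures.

F = 0.276

Trapezoidal AUC_0→7.5 (IV):
  [0→2]: (1346.0+722.6)/2 × 2 = 2068.6
  [2→4]: (722.6+387.9)/2 × 2 = 1110.5
  [4→4.5]: (387.9+332.1)/2 × 0.5 = 180.0
  [4.5→5.5]: (332.1+243.3)/2 × 1 = 287.7
  [5.5→7.5]: (243.3+130.6)/2 × 2 = 373.9
  Sum = 4020.7 ng/mL·hr
IV tail: 130.6/0.311 = 419.936; AUC_iv,0→∞ = 4020.7 + 419.936 = 4440.636 ng/mL·hr
Trapezoidal AUC_0→4 (buccal film):
  [0→0.5]: (0.0+629.0)/2 × 0.5 = 157.25
  [0.5→2.5]: (629.0+536.4)/2 × 2 = 1165.4
  [2.5→4]: (536.4+338.8)/2 × 1.5 = 656.4
  Sum = 1979.05 ng/mL·hr
buccal film tail: 338.8/0.311 = 1089.389; AUC_ev,0→∞ = 1979.05 + 1089.389 = 3068.439 ng/mL·hr
F = (AUC_ev/D_ev)/(AUC_iv/D_iv) = (3068.439/250)/(4440.636/100) = 12.273756/44.40636 = 0.2764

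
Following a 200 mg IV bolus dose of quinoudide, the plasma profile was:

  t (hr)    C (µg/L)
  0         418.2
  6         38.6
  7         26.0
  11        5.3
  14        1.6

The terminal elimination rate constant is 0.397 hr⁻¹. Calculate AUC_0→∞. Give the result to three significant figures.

AUC = 1480 µg/L·hr

Trapezoidal AUC_0→14:
  [0→6]: (418.2+38.6)/2 × 6 = 1370.4
  [6→7]: (38.6+26.0)/2 × 1 = 32.3
  [7→11]: (26.0+5.3)/2 × 4 = 62.6
  [11→14]: (5.3+1.6)/2 × 3 = 10.35
  Sum = 1475.65 µg/L·hr
Extrapolated tail: C_last / k_e = 1.6 / 0.397 = 4.030
AUC_0→∞ = 1475.65 + 4.030 = 1479.68 µg/L·hr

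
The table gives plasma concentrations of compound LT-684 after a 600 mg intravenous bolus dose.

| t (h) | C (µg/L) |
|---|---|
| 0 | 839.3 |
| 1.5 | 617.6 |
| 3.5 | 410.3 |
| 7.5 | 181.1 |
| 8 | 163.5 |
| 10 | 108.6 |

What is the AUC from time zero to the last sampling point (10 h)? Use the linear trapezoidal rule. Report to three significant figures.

Trapezoidal AUC_0→10:
  [0→1.5]: (839.3+617.6)/2 × 1.5 = 1092.675
  [1.5→3.5]: (617.6+410.3)/2 × 2 = 1027.9
  [3.5→7.5]: (410.3+181.1)/2 × 4 = 1182.8
  [7.5→8]: (181.1+163.5)/2 × 0.5 = 86.15
  [8→10]: (163.5+108.6)/2 × 2 = 272.1
  Sum = 3661.625 µg/L·h

AUC = 3660 µg/L·h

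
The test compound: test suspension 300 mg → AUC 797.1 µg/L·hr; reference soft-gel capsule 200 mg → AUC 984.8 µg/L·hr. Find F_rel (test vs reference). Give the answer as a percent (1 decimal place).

F_rel = (AUC_test/D_test) / (AUC_ref/D_ref)
      = (797.1/300) / (984.8/200)
      = 2.657 / 4.924 = 0.5396 = 53.96%

F_rel = 54.0%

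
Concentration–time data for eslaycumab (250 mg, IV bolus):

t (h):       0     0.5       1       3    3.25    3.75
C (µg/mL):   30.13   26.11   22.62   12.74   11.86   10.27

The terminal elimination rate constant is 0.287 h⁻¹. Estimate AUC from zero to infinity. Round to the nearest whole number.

Trapezoidal AUC_0→3.75:
  [0→0.5]: (30.13+26.11)/2 × 0.5 = 14.06
  [0.5→1]: (26.11+22.62)/2 × 0.5 = 12.1825
  [1→3]: (22.62+12.74)/2 × 2 = 35.36
  [3→3.25]: (12.74+11.86)/2 × 0.25 = 3.075
  [3.25→3.75]: (11.86+10.27)/2 × 0.5 = 5.5325
  Sum = 70.21 µg/mL·h
Extrapolated tail: C_last / k_e = 10.27 / 0.287 = 35.784
AUC_0→∞ = 70.21 + 35.784 = 105.994 µg/mL·h

AUC = 106 µg/mL·h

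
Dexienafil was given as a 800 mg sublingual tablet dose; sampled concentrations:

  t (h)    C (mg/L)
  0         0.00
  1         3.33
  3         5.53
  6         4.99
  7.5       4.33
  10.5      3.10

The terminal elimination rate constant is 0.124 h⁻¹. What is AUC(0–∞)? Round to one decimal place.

Trapezoidal AUC_0→10.5:
  [0→1]: (0.00+3.33)/2 × 1 = 1.665
  [1→3]: (3.33+5.53)/2 × 2 = 8.86
  [3→6]: (5.53+4.99)/2 × 3 = 15.78
  [6→7.5]: (4.99+4.33)/2 × 1.5 = 6.99
  [7.5→10.5]: (4.33+3.10)/2 × 3 = 11.145
  Sum = 44.44 mg/L·h
Extrapolated tail: C_last / k_e = 3.10 / 0.124 = 25.000
AUC_0→∞ = 44.44 + 25.000 = 69.44 mg/L·h

AUC = 69.4 mg/L·h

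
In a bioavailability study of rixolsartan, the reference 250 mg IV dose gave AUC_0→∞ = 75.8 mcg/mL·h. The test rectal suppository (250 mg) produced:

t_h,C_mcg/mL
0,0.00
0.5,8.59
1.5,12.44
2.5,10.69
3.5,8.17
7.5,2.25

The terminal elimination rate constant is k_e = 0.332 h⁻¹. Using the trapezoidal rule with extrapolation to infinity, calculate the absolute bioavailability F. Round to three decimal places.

F = 0.808

Trapezoidal AUC_0→7.5 (rectal suppository):
  [0→0.5]: (0.00+8.59)/2 × 0.5 = 2.1475
  [0.5→1.5]: (8.59+12.44)/2 × 1 = 10.515
  [1.5→2.5]: (12.44+10.69)/2 × 1 = 11.565
  [2.5→3.5]: (10.69+8.17)/2 × 1 = 9.43
  [3.5→7.5]: (8.17+2.25)/2 × 4 = 20.84
  Sum = 54.4975 mcg/mL·h
Tail: C_last/k_e = 2.25/0.332 = 6.777
AUC_0→∞ (rectal suppository) = 54.4975 + 6.777 = 61.2745 mcg/mL·h
F = (AUC_ev/D_ev)/(AUC_iv/D_iv) = (61.2745/250)/(75.8/250) = 0.245098/0.3032 = 0.8084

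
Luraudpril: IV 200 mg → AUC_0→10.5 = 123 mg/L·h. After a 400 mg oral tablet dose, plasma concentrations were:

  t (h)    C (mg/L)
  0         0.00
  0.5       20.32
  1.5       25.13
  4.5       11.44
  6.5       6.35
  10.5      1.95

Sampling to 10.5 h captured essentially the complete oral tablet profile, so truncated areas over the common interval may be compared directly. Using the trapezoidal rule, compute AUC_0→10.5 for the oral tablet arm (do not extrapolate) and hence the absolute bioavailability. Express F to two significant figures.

Trapezoidal AUC_0→10.5 (oral tablet):
  [0→0.5]: (0.00+20.32)/2 × 0.5 = 5.08
  [0.5→1.5]: (20.32+25.13)/2 × 1 = 22.725
  [1.5→4.5]: (25.13+11.44)/2 × 3 = 54.855
  [4.5→6.5]: (11.44+6.35)/2 × 2 = 17.79
  [6.5→10.5]: (6.35+1.95)/2 × 4 = 16.6
  Sum = 117.05 mg/L·h
F = (AUC_ev/D_ev)/(AUC_iv/D_iv) = (117.05/400)/(123/200) = 0.292625/0.615 = 0.4758

F = 0.48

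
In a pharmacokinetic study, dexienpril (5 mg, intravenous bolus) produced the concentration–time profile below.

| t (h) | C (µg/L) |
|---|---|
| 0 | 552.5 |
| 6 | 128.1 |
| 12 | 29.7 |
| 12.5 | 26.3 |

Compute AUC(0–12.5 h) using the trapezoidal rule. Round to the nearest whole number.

Trapezoidal AUC_0→12.5:
  [0→6]: (552.5+128.1)/2 × 6 = 2041.8
  [6→12]: (128.1+29.7)/2 × 6 = 473.4
  [12→12.5]: (29.7+26.3)/2 × 0.5 = 14.0
  Sum = 2529.2 µg/L·h

AUC = 2529 µg/L·h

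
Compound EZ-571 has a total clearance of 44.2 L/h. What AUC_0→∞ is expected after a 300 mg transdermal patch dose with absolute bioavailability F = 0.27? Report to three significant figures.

AUC_0→∞ = F × Dose / CL
        = 0.27 × 300 / 44.2 = 1.83258 mg/L·h

AUC = 1.83 mg/L·h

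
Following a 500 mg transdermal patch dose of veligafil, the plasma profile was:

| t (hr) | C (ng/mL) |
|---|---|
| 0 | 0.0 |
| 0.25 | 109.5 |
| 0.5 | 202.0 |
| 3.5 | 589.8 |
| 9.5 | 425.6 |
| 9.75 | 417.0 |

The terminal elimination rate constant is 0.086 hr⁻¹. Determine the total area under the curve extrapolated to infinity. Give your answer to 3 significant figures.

AUC = 9240 ng/mL·hr

Trapezoidal AUC_0→9.75:
  [0→0.25]: (0.0+109.5)/2 × 0.25 = 13.6875
  [0.25→0.5]: (109.5+202.0)/2 × 0.25 = 38.9375
  [0.5→3.5]: (202.0+589.8)/2 × 3 = 1187.7
  [3.5→9.5]: (589.8+425.6)/2 × 6 = 3046.2
  [9.5→9.75]: (425.6+417.0)/2 × 0.25 = 105.325
  Sum = 4391.85 ng/mL·hr
Extrapolated tail: C_last / k_e = 417.0 / 0.086 = 4848.837
AUC_0→∞ = 4391.85 + 4848.837 = 9240.687 ng/mL·hr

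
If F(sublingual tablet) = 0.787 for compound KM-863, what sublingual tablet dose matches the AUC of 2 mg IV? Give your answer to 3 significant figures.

For equal systemic exposure: F × D_ev = D_iv
D_ev = D_iv / F = 2 / 0.787 = 2.5413 mg

D_sublingual = 2.54 mg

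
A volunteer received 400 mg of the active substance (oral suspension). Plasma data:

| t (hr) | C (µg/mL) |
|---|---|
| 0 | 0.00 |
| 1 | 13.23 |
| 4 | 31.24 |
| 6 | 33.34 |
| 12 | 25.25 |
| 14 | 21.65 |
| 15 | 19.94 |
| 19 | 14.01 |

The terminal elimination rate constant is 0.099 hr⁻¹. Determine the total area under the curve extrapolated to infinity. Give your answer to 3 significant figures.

AUC = 591 µg/mL·hr

Trapezoidal AUC_0→19:
  [0→1]: (0.00+13.23)/2 × 1 = 6.615
  [1→4]: (13.23+31.24)/2 × 3 = 66.705
  [4→6]: (31.24+33.34)/2 × 2 = 64.58
  [6→12]: (33.34+25.25)/2 × 6 = 175.77
  [12→14]: (25.25+21.65)/2 × 2 = 46.9
  [14→15]: (21.65+19.94)/2 × 1 = 20.795
  [15→19]: (19.94+14.01)/2 × 4 = 67.9
  Sum = 449.265 µg/mL·hr
Extrapolated tail: C_last / k_e = 14.01 / 0.099 = 141.515
AUC_0→∞ = 449.265 + 141.515 = 590.78 µg/mL·hr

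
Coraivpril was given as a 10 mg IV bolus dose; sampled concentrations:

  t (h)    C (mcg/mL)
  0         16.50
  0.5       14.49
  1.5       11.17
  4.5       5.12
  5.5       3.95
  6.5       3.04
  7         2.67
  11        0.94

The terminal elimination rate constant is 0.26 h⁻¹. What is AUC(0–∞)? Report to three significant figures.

Trapezoidal AUC_0→11:
  [0→0.5]: (16.50+14.49)/2 × 0.5 = 7.7475
  [0.5→1.5]: (14.49+11.17)/2 × 1 = 12.83
  [1.5→4.5]: (11.17+5.12)/2 × 3 = 24.435
  [4.5→5.5]: (5.12+3.95)/2 × 1 = 4.535
  [5.5→6.5]: (3.95+3.04)/2 × 1 = 3.495
  [6.5→7]: (3.04+2.67)/2 × 0.5 = 1.4275
  [7→11]: (2.67+0.94)/2 × 4 = 7.22
  Sum = 61.69 mcg/mL·h
Extrapolated tail: C_last / k_e = 0.94 / 0.26 = 3.615
AUC_0→∞ = 61.69 + 3.615 = 65.305 mcg/mL·h

AUC = 65.3 mcg/mL·h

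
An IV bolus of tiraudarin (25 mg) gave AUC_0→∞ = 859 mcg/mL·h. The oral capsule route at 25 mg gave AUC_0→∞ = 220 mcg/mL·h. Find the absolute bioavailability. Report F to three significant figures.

F = 0.256

F = (AUC_ev / D_ev) / (AUC_iv / D_iv)
  = (220/25) / (859/25)
  = 8.8 / 34.36 = 0.2561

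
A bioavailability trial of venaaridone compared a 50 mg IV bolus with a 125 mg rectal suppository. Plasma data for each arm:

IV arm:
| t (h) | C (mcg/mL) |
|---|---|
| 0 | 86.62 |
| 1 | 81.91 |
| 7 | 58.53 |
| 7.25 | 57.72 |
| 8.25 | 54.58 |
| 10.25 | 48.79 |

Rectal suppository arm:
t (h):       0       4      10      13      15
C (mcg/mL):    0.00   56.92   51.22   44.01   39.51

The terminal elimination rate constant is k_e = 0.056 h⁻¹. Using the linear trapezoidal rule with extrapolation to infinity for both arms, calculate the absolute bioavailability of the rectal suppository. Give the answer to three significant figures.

Trapezoidal AUC_0→10.25 (IV):
  [0→1]: (86.62+81.91)/2 × 1 = 84.265
  [1→7]: (81.91+58.53)/2 × 6 = 421.32
  [7→7.25]: (58.53+57.72)/2 × 0.25 = 14.53125
  [7.25→8.25]: (57.72+54.58)/2 × 1 = 56.15
  [8.25→10.25]: (54.58+48.79)/2 × 2 = 103.37
  Sum = 679.63625 mcg/mL·h
IV tail: 48.79/0.056 = 871.250; AUC_iv,0→∞ = 679.63625 + 871.250 = 1550.88625 mcg/mL·h
Trapezoidal AUC_0→15 (rectal suppository):
  [0→4]: (0.00+56.92)/2 × 4 = 113.84
  [4→10]: (56.92+51.22)/2 × 6 = 324.42
  [10→13]: (51.22+44.01)/2 × 3 = 142.845
  [13→15]: (44.01+39.51)/2 × 2 = 83.52
  Sum = 664.625 mcg/mL·h
rectal suppository tail: 39.51/0.056 = 705.536; AUC_ev,0→∞ = 664.625 + 705.536 = 1370.161 mcg/mL·h
F = (AUC_ev/D_ev)/(AUC_iv/D_iv) = (1370.161/125)/(1550.88625/50) = 10.961288/31.017725 = 0.3534

F = 0.353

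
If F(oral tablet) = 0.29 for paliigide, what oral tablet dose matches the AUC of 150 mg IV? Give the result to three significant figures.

For equal systemic exposure: F × D_ev = D_iv
D_ev = D_iv / F = 150 / 0.29 = 517.241 mg

D_oral = 517 mg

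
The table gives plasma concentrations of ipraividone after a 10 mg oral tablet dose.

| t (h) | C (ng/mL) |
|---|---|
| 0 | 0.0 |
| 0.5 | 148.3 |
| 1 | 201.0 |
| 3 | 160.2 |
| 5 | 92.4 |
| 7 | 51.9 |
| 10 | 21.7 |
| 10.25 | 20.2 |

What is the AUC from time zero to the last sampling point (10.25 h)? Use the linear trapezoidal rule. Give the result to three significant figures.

Trapezoidal AUC_0→10.25:
  [0→0.5]: (0.0+148.3)/2 × 0.5 = 37.075
  [0.5→1]: (148.3+201.0)/2 × 0.5 = 87.325
  [1→3]: (201.0+160.2)/2 × 2 = 361.2
  [3→5]: (160.2+92.4)/2 × 2 = 252.6
  [5→7]: (92.4+51.9)/2 × 2 = 144.3
  [7→10]: (51.9+21.7)/2 × 3 = 110.4
  [10→10.25]: (21.7+20.2)/2 × 0.25 = 5.2375
  Sum = 998.1375 ng/mL·h

AUC = 998 ng/mL·h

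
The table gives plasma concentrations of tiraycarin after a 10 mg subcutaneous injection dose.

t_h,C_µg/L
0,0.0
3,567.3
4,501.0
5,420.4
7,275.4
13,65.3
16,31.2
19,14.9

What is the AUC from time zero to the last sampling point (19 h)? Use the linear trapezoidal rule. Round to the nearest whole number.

Trapezoidal AUC_0→19:
  [0→3]: (0.0+567.3)/2 × 3 = 850.95
  [3→4]: (567.3+501.0)/2 × 1 = 534.15
  [4→5]: (501.0+420.4)/2 × 1 = 460.7
  [5→7]: (420.4+275.4)/2 × 2 = 695.8
  [7→13]: (275.4+65.3)/2 × 6 = 1022.1
  [13→16]: (65.3+31.2)/2 × 3 = 144.75
  [16→19]: (31.2+14.9)/2 × 3 = 69.15
  Sum = 3777.6 µg/L·h

AUC = 3778 µg/L·h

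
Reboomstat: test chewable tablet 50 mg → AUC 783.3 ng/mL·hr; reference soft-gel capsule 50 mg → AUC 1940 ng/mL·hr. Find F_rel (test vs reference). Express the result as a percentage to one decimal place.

F_rel = 40.4%

F_rel = (AUC_test/D_test) / (AUC_ref/D_ref)
      = (783.3/50) / (1940/50)
      = 15.666 / 38.8 = 0.4038 = 40.38%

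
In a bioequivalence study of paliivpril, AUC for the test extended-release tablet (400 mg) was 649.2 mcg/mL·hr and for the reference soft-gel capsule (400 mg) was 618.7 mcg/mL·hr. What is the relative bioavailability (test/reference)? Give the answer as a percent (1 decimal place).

F_rel = (AUC_test/D_test) / (AUC_ref/D_ref)
      = (649.2/400) / (618.7/400)
      = 1.623 / 1.54675 = 1.0493 = 104.93%

F_rel = 104.9%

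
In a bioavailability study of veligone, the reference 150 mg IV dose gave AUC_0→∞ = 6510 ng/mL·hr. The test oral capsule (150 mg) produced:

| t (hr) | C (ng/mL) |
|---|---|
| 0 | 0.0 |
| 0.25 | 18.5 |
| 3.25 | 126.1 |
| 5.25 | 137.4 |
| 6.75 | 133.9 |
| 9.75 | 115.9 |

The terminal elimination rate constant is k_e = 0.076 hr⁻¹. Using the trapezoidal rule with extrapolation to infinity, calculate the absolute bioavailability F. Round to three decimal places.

F = 0.397

Trapezoidal AUC_0→9.75 (oral capsule):
  [0→0.25]: (0.0+18.5)/2 × 0.25 = 2.3125
  [0.25→3.25]: (18.5+126.1)/2 × 3 = 216.9
  [3.25→5.25]: (126.1+137.4)/2 × 2 = 263.5
  [5.25→6.75]: (137.4+133.9)/2 × 1.5 = 203.475
  [6.75→9.75]: (133.9+115.9)/2 × 3 = 374.7
  Sum = 1060.8875 ng/mL·hr
Tail: C_last/k_e = 115.9/0.076 = 1525.000
AUC_0→∞ (oral capsule) = 1060.8875 + 1525.000 = 2585.8875 ng/mL·hr
F = (AUC_ev/D_ev)/(AUC_iv/D_iv) = (2585.8875/150)/(6510/150) = 17.23925/43.4 = 0.3972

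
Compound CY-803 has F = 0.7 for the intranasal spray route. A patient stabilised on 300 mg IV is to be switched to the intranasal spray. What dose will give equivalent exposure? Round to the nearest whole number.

D_intranasal = 429 mg

For equal systemic exposure: F × D_ev = D_iv
D_ev = D_iv / F = 300 / 0.7 = 428.571 mg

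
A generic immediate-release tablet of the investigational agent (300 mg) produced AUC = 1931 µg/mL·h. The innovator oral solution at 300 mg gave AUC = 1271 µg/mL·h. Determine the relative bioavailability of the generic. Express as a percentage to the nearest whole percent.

F_rel = 152%

F_rel = (AUC_test/D_test) / (AUC_ref/D_ref)
      = (1931/300) / (1271/300)
      = 6.43667 / 4.23667 = 1.5193 = 151.93%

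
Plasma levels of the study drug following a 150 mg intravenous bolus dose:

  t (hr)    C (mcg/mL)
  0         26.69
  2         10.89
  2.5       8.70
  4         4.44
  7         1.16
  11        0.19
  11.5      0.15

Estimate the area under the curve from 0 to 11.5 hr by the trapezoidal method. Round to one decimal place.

AUC = 63.5 mcg/mL·hr

Trapezoidal AUC_0→11.5:
  [0→2]: (26.69+10.89)/2 × 2 = 37.58
  [2→2.5]: (10.89+8.70)/2 × 0.5 = 4.8975
  [2.5→4]: (8.70+4.44)/2 × 1.5 = 9.855
  [4→7]: (4.44+1.16)/2 × 3 = 8.4
  [7→11]: (1.16+0.19)/2 × 4 = 2.7
  [11→11.5]: (0.19+0.15)/2 × 0.5 = 0.085
  Sum = 63.5175 mcg/mL·hr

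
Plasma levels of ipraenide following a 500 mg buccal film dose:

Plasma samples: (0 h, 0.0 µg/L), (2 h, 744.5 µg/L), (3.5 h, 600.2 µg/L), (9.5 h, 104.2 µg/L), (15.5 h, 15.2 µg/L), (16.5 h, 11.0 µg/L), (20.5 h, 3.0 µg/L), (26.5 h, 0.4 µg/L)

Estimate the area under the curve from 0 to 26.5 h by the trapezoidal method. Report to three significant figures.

AUC = 4280 µg/L·h

Trapezoidal AUC_0→26.5:
  [0→2]: (0.0+744.5)/2 × 2 = 744.5
  [2→3.5]: (744.5+600.2)/2 × 1.5 = 1008.525
  [3.5→9.5]: (600.2+104.2)/2 × 6 = 2113.2
  [9.5→15.5]: (104.2+15.2)/2 × 6 = 358.2
  [15.5→16.5]: (15.2+11.0)/2 × 1 = 13.1
  [16.5→20.5]: (11.0+3.0)/2 × 4 = 28.0
  [20.5→26.5]: (3.0+0.4)/2 × 6 = 10.2
  Sum = 4275.725 µg/L·h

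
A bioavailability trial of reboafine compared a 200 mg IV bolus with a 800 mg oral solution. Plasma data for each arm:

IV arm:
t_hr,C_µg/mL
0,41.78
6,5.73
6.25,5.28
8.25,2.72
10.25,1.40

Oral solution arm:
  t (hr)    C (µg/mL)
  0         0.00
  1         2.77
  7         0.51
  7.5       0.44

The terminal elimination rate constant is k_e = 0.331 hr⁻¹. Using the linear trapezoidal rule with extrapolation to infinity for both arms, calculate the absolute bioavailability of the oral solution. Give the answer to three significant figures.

F = 0.0200

Trapezoidal AUC_0→10.25 (IV):
  [0→6]: (41.78+5.73)/2 × 6 = 142.53
  [6→6.25]: (5.73+5.28)/2 × 0.25 = 1.37625
  [6.25→8.25]: (5.28+2.72)/2 × 2 = 8.0
  [8.25→10.25]: (2.72+1.40)/2 × 2 = 4.12
  Sum = 156.02625 µg/mL·hr
IV tail: 1.40/0.331 = 4.230; AUC_iv,0→∞ = 156.02625 + 4.230 = 160.25625 µg/mL·hr
Trapezoidal AUC_0→7.5 (oral solution):
  [0→1]: (0.00+2.77)/2 × 1 = 1.385
  [1→7]: (2.77+0.51)/2 × 6 = 9.84
  [7→7.5]: (0.51+0.44)/2 × 0.5 = 0.2375
  Sum = 11.4625 µg/mL·hr
oral solution tail: 0.44/0.331 = 1.329; AUC_ev,0→∞ = 11.4625 + 1.329 = 12.7915 µg/mL·hr
F = (AUC_ev/D_ev)/(AUC_iv/D_iv) = (12.7915/800)/(160.25625/200) = 0.015989375/0.80128125 = 0.0200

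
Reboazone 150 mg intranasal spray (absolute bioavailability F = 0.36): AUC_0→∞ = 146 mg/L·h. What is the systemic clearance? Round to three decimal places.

CL = F × Dose / AUC_0→∞
   = 0.36 × 150 / 146 = 0.369863 L/h

CL = 0.370 L/h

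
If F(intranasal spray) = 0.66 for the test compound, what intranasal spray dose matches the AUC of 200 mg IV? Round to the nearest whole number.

For equal systemic exposure: F × D_ev = D_iv
D_ev = D_iv / F = 200 / 0.66 = 303.03 mg

D_intranasal = 303 mg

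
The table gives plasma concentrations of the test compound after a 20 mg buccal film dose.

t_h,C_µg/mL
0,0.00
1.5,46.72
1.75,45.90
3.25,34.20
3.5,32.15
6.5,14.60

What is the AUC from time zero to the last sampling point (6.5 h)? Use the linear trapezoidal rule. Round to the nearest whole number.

AUC = 185 µg/mL·h

Trapezoidal AUC_0→6.5:
  [0→1.5]: (0.00+46.72)/2 × 1.5 = 35.04
  [1.5→1.75]: (46.72+45.90)/2 × 0.25 = 11.5775
  [1.75→3.25]: (45.90+34.20)/2 × 1.5 = 60.075
  [3.25→3.5]: (34.20+32.15)/2 × 0.25 = 8.29375
  [3.5→6.5]: (32.15+14.60)/2 × 3 = 70.125
  Sum = 185.11125 µg/mL·h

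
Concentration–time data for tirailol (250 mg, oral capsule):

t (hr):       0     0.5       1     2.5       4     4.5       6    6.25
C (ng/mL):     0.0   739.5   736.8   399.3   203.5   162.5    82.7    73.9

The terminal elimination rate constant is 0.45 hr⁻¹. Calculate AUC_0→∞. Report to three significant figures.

AUC = 2320 ng/mL·hr

Trapezoidal AUC_0→6.25:
  [0→0.5]: (0.0+739.5)/2 × 0.5 = 184.875
  [0.5→1]: (739.5+736.8)/2 × 0.5 = 369.075
  [1→2.5]: (736.8+399.3)/2 × 1.5 = 852.075
  [2.5→4]: (399.3+203.5)/2 × 1.5 = 452.1
  [4→4.5]: (203.5+162.5)/2 × 0.5 = 91.5
  [4.5→6]: (162.5+82.7)/2 × 1.5 = 183.9
  [6→6.25]: (82.7+73.9)/2 × 0.25 = 19.575
  Sum = 2153.1 ng/mL·hr
Extrapolated tail: C_last / k_e = 73.9 / 0.45 = 164.222
AUC_0→∞ = 2153.1 + 164.222 = 2317.322 ng/mL·hr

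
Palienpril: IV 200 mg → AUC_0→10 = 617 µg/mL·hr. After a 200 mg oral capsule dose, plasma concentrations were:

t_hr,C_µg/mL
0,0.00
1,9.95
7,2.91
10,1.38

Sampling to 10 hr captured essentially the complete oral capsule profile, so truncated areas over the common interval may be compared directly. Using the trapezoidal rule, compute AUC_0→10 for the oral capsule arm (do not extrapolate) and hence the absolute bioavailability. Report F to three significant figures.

F = 0.0810

Trapezoidal AUC_0→10 (oral capsule):
  [0→1]: (0.00+9.95)/2 × 1 = 4.975
  [1→7]: (9.95+2.91)/2 × 6 = 38.58
  [7→10]: (2.91+1.38)/2 × 3 = 6.435
  Sum = 49.99 µg/mL·hr
F = (AUC_ev/D_ev)/(AUC_iv/D_iv) = (49.99/200)/(617/200) = 0.24995/3.085 = 0.0810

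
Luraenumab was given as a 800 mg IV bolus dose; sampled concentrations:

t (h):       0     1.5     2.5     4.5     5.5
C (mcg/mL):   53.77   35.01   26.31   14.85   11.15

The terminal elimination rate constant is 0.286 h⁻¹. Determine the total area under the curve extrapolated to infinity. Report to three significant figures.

AUC = 190 mcg/mL·h

Trapezoidal AUC_0→5.5:
  [0→1.5]: (53.77+35.01)/2 × 1.5 = 66.585
  [1.5→2.5]: (35.01+26.31)/2 × 1 = 30.66
  [2.5→4.5]: (26.31+14.85)/2 × 2 = 41.16
  [4.5→5.5]: (14.85+11.15)/2 × 1 = 13.0
  Sum = 151.405 mcg/mL·h
Extrapolated tail: C_last / k_e = 11.15 / 0.286 = 38.986
AUC_0→∞ = 151.405 + 38.986 = 190.391 mcg/mL·h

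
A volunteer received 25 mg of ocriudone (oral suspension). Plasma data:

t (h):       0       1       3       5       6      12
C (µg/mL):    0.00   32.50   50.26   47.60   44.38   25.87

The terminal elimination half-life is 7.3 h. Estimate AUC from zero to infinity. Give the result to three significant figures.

Trapezoidal AUC_0→12:
  [0→1]: (0.00+32.50)/2 × 1 = 16.25
  [1→3]: (32.50+50.26)/2 × 2 = 82.76
  [3→5]: (50.26+47.60)/2 × 2 = 97.86
  [5→6]: (47.60+44.38)/2 × 1 = 45.99
  [6→12]: (44.38+25.87)/2 × 6 = 210.75
  Sum = 453.61 µg/mL·h
k_e = ln2 / t½ = 0.693147 / 7.3 = 0.0950 h^-1
Extrapolated tail: C_last / k_e = 25.87 / 0.095 = 272.316
AUC_0→∞ = 453.61 + 272.316 = 725.926 µg/mL·h

AUC = 726 µg/mL·h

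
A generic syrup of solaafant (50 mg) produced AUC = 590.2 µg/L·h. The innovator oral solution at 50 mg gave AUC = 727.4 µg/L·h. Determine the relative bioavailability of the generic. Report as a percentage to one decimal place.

F_rel = (AUC_test/D_test) / (AUC_ref/D_ref)
      = (590.2/50) / (727.4/50)
      = 11.804 / 14.548 = 0.8114 = 81.14%

F_rel = 81.1%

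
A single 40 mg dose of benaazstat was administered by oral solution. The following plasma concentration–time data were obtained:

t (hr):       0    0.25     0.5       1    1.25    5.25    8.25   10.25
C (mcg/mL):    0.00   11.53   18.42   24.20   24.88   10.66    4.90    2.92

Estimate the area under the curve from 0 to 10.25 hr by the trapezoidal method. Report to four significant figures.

AUC = 124.2 mcg/mL·hr

Trapezoidal AUC_0→10.25:
  [0→0.25]: (0.00+11.53)/2 × 0.25 = 1.44125
  [0.25→0.5]: (11.53+18.42)/2 × 0.25 = 3.74375
  [0.5→1]: (18.42+24.20)/2 × 0.5 = 10.655
  [1→1.25]: (24.20+24.88)/2 × 0.25 = 6.135
  [1.25→5.25]: (24.88+10.66)/2 × 4 = 71.08
  [5.25→8.25]: (10.66+4.90)/2 × 3 = 23.34
  [8.25→10.25]: (4.90+2.92)/2 × 2 = 7.82
  Sum = 124.215 mcg/mL·hr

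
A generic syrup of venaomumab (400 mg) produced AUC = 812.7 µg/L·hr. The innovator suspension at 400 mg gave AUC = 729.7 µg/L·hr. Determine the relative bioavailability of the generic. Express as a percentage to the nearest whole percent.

F_rel = 111%

F_rel = (AUC_test/D_test) / (AUC_ref/D_ref)
      = (812.7/400) / (729.7/400)
      = 2.03175 / 1.82425 = 1.1137 = 111.37%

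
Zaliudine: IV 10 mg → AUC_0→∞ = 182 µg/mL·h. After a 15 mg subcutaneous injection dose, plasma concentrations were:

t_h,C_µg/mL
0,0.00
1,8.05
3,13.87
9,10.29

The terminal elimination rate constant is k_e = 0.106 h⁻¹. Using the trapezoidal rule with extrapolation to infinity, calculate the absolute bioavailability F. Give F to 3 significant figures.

Trapezoidal AUC_0→9 (subcutaneous injection):
  [0→1]: (0.00+8.05)/2 × 1 = 4.025
  [1→3]: (8.05+13.87)/2 × 2 = 21.92
  [3→9]: (13.87+10.29)/2 × 6 = 72.48
  Sum = 98.425 µg/mL·h
Tail: C_last/k_e = 10.29/0.106 = 97.075
AUC_0→∞ (subcutaneous injection) = 98.425 + 97.075 = 195.5 µg/mL·h
F = (AUC_ev/D_ev)/(AUC_iv/D_iv) = (195.5/15)/(182/10) = 13.0333/18.2 = 0.7161

F = 0.716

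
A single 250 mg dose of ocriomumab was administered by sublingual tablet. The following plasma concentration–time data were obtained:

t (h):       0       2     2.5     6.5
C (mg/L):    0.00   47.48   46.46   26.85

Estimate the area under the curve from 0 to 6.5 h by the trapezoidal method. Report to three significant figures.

Trapezoidal AUC_0→6.5:
  [0→2]: (0.00+47.48)/2 × 2 = 47.48
  [2→2.5]: (47.48+46.46)/2 × 0.5 = 23.485
  [2.5→6.5]: (46.46+26.85)/2 × 4 = 146.62
  Sum = 217.585 mg/L·h

AUC = 218 mg/L·h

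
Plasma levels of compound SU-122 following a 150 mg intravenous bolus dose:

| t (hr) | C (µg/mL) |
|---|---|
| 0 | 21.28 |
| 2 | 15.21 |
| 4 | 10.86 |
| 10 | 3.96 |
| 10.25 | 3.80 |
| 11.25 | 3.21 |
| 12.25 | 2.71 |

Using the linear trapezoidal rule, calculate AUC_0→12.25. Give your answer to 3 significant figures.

AUC = 114 µg/mL·hr

Trapezoidal AUC_0→12.25:
  [0→2]: (21.28+15.21)/2 × 2 = 36.49
  [2→4]: (15.21+10.86)/2 × 2 = 26.07
  [4→10]: (10.86+3.96)/2 × 6 = 44.46
  [10→10.25]: (3.96+3.80)/2 × 0.25 = 0.97
  [10.25→11.25]: (3.80+3.21)/2 × 1 = 3.505
  [11.25→12.25]: (3.21+2.71)/2 × 1 = 2.96
  Sum = 114.455 µg/mL·hr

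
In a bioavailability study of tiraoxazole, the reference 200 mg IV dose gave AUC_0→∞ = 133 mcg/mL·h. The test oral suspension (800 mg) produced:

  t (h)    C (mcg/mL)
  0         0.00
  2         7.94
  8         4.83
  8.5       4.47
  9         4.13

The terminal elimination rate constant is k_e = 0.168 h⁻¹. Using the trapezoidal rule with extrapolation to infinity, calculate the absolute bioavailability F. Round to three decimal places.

Trapezoidal AUC_0→9 (oral suspension):
  [0→2]: (0.00+7.94)/2 × 2 = 7.94
  [2→8]: (7.94+4.83)/2 × 6 = 38.31
  [8→8.5]: (4.83+4.47)/2 × 0.5 = 2.325
  [8.5→9]: (4.47+4.13)/2 × 0.5 = 2.15
  Sum = 50.725 mcg/mL·h
Tail: C_last/k_e = 4.13/0.168 = 24.583
AUC_0→∞ (oral suspension) = 50.725 + 24.583 = 75.308 mcg/mL·h
F = (AUC_ev/D_ev)/(AUC_iv/D_iv) = (75.308/800)/(133/200) = 0.094135/0.665 = 0.1416

F = 0.142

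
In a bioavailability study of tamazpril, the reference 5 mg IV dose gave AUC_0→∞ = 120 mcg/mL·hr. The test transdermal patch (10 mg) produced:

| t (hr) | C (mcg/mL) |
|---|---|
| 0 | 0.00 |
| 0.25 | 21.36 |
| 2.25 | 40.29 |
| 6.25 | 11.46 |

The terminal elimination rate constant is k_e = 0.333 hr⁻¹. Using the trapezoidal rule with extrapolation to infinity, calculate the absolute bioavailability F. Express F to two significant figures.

Trapezoidal AUC_0→6.25 (transdermal patch):
  [0→0.25]: (0.00+21.36)/2 × 0.25 = 2.67
  [0.25→2.25]: (21.36+40.29)/2 × 2 = 61.65
  [2.25→6.25]: (40.29+11.46)/2 × 4 = 103.5
  Sum = 167.82 mcg/mL·hr
Tail: C_last/k_e = 11.46/0.333 = 34.414
AUC_0→∞ (transdermal patch) = 167.82 + 34.414 = 202.234 mcg/mL·hr
F = (AUC_ev/D_ev)/(AUC_iv/D_iv) = (202.234/10)/(120/5) = 20.2234/24 = 0.8426

F = 0.84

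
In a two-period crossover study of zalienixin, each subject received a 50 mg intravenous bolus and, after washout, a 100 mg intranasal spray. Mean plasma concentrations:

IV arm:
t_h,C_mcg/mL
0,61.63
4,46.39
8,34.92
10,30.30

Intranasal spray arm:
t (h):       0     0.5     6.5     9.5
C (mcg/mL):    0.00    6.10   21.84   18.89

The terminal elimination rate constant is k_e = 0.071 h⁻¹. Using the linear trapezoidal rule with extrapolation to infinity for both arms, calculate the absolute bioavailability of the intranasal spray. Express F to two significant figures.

Trapezoidal AUC_0→10 (IV):
  [0→4]: (61.63+46.39)/2 × 4 = 216.04
  [4→8]: (46.39+34.92)/2 × 4 = 162.62
  [8→10]: (34.92+30.30)/2 × 2 = 65.22
  Sum = 443.88 mcg/mL·h
IV tail: 30.30/0.071 = 426.761; AUC_iv,0→∞ = 443.88 + 426.761 = 870.641 mcg/mL·h
Trapezoidal AUC_0→9.5 (intranasal spray):
  [0→0.5]: (0.00+6.10)/2 × 0.5 = 1.525
  [0.5→6.5]: (6.10+21.84)/2 × 6 = 83.82
  [6.5→9.5]: (21.84+18.89)/2 × 3 = 61.095
  Sum = 146.44 mcg/mL·h
intranasal spray tail: 18.89/0.071 = 266.056; AUC_ev,0→∞ = 146.44 + 266.056 = 412.496 mcg/mL·h
F = (AUC_ev/D_ev)/(AUC_iv/D_iv) = (412.496/100)/(870.641/50) = 4.12496/17.41282 = 0.2369

F = 0.24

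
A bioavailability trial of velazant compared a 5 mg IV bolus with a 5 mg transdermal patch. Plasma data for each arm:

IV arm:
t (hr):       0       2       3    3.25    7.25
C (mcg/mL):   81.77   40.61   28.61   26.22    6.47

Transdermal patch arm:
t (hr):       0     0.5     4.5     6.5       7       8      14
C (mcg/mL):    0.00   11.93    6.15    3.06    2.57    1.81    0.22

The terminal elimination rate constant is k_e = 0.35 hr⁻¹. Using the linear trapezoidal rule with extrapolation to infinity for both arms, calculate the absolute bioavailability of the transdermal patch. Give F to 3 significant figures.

F = 0.237

Trapezoidal AUC_0→7.25 (IV):
  [0→2]: (81.77+40.61)/2 × 2 = 122.38
  [2→3]: (40.61+28.61)/2 × 1 = 34.61
  [3→3.25]: (28.61+26.22)/2 × 0.25 = 6.85375
  [3.25→7.25]: (26.22+6.47)/2 × 4 = 65.38
  Sum = 229.22375 mcg/mL·hr
IV tail: 6.47/0.35 = 18.486; AUC_iv,0→∞ = 229.22375 + 18.486 = 247.70975 mcg/mL·hr
Trapezoidal AUC_0→14 (transdermal patch):
  [0→0.5]: (0.00+11.93)/2 × 0.5 = 2.9825
  [0.5→4.5]: (11.93+6.15)/2 × 4 = 36.16
  [4.5→6.5]: (6.15+3.06)/2 × 2 = 9.21
  [6.5→7]: (3.06+2.57)/2 × 0.5 = 1.4075
  [7→8]: (2.57+1.81)/2 × 1 = 2.19
  [8→14]: (1.81+0.22)/2 × 6 = 6.09
  Sum = 58.04 mcg/mL·hr
transdermal patch tail: 0.22/0.35 = 0.629; AUC_ev,0→∞ = 58.04 + 0.629 = 58.669 mcg/mL·hr
F = (AUC_ev/D_ev)/(AUC_iv/D_iv) = (58.669/5)/(247.70975/5) = 11.7338/49.54195 = 0.2368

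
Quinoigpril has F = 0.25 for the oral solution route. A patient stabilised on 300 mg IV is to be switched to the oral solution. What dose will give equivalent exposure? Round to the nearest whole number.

D_oral = 1200 mg

For equal systemic exposure: F × D_ev = D_iv
D_ev = D_iv / F = 300 / 0.25 = 1200 mg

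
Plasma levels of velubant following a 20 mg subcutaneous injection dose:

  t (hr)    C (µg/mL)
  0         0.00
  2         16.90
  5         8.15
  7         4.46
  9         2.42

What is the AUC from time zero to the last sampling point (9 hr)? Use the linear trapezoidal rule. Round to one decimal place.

AUC = 74.0 µg/mL·hr

Trapezoidal AUC_0→9:
  [0→2]: (0.00+16.90)/2 × 2 = 16.9
  [2→5]: (16.90+8.15)/2 × 3 = 37.575
  [5→7]: (8.15+4.46)/2 × 2 = 12.61
  [7→9]: (4.46+2.42)/2 × 2 = 6.88
  Sum = 73.965 µg/mL·hr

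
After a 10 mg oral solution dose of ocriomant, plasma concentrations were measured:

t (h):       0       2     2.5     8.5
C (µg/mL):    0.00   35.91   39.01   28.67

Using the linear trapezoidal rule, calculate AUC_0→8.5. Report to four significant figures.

Trapezoidal AUC_0→8.5:
  [0→2]: (0.00+35.91)/2 × 2 = 35.91
  [2→2.5]: (35.91+39.01)/2 × 0.5 = 18.73
  [2.5→8.5]: (39.01+28.67)/2 × 6 = 203.04
  Sum = 257.68 µg/mL·h

AUC = 257.7 µg/mL·h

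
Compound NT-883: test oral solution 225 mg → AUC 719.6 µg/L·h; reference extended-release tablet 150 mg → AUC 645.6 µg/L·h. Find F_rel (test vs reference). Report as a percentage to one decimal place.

F_rel = 74.3%

F_rel = (AUC_test/D_test) / (AUC_ref/D_ref)
      = (719.6/225) / (645.6/150)
      = 3.19822 / 4.304 = 0.7431 = 74.31%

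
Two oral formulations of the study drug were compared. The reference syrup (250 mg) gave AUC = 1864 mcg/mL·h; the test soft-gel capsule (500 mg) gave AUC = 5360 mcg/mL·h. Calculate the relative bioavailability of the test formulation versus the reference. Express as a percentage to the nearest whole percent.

F_rel = 144%

F_rel = (AUC_test/D_test) / (AUC_ref/D_ref)
      = (5360/500) / (1864/250)
      = 10.72 / 7.456 = 1.4378 = 143.78%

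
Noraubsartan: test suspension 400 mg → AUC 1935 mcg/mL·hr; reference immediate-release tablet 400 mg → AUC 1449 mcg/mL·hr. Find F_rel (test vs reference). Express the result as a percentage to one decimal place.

F_rel = 133.5%

F_rel = (AUC_test/D_test) / (AUC_ref/D_ref)
      = (1935/400) / (1449/400)
      = 4.8375 / 3.6225 = 1.3354 = 133.54%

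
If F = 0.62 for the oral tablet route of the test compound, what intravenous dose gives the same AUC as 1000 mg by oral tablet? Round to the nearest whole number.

Systemic exposure from an extravascular dose = F × D_ev, so the equivalent IV dose is F × D_ev.
D_iv = F × D_ev = 0.62 × 1000 = 620 mg

D_iv = 620 mg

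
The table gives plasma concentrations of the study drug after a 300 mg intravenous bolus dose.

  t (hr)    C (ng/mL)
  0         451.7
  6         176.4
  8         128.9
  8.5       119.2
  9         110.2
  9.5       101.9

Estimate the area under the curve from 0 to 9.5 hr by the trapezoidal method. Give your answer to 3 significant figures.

Trapezoidal AUC_0→9.5:
  [0→6]: (451.7+176.4)/2 × 6 = 1884.3
  [6→8]: (176.4+128.9)/2 × 2 = 305.3
  [8→8.5]: (128.9+119.2)/2 × 0.5 = 62.025
  [8.5→9]: (119.2+110.2)/2 × 0.5 = 57.35
  [9→9.5]: (110.2+101.9)/2 × 0.5 = 53.025
  Sum = 2362.0 ng/mL·hr

AUC = 2360 ng/mL·hr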